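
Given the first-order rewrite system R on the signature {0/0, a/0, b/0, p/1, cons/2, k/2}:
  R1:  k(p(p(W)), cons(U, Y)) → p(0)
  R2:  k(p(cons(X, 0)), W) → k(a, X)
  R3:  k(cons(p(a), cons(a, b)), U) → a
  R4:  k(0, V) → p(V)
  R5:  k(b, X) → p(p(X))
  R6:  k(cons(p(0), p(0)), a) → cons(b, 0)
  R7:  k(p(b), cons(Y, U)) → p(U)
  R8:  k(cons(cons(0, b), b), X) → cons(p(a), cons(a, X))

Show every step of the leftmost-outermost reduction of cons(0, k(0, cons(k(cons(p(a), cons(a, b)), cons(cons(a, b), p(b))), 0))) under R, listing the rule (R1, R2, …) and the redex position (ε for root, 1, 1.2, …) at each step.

cons(0, p(cons(a, 0)))

1. cons(0, k(0, cons(k(cons(p(a), cons(a, b)), cons(cons(a, b), p(b))), 0)))  →  cons(0, p(cons(k(cons(p(a), cons(a, b)), cons(cons(a, b), p(b))), 0)))   [R4 at 2]
2. cons(0, p(cons(k(cons(p(a), cons(a, b)), cons(cons(a, b), p(b))), 0)))  →  cons(0, p(cons(a, 0)))   [R3 at 2.1.1]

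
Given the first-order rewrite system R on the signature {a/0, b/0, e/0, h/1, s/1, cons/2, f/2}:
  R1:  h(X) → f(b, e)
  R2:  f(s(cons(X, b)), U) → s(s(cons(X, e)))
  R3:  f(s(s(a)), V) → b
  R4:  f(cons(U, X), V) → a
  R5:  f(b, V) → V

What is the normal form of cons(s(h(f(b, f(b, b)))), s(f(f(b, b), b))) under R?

cons(s(e), s(b))

1. cons(s(h(f(b, f(b, b)))), s(f(f(b, b), b)))  →  cons(s(f(b, e)), s(f(f(b, b), b)))   [R1 at 1.1]
2. cons(s(f(b, e)), s(f(f(b, b), b)))  →  cons(s(e), s(f(f(b, b), b)))   [R5 at 1.1]
3. cons(s(e), s(f(f(b, b), b)))  →  cons(s(e), s(f(b, b)))   [R5 at 2.1.1]
4. cons(s(e), s(f(b, b)))  →  cons(s(e), s(b))   [R5 at 2.1]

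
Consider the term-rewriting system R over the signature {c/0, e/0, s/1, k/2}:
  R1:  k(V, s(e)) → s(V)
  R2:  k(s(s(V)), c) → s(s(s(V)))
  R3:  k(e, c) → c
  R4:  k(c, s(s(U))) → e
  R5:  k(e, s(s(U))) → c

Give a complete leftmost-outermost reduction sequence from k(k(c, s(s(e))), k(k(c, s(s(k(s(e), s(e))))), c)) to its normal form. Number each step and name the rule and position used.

1. k(k(c, s(s(e))), k(k(c, s(s(k(s(e), s(e))))), c))  →  k(e, k(k(c, s(s(k(s(e), s(e))))), c))   [R4 at 1]
2. k(e, k(k(c, s(s(k(s(e), s(e))))), c))  →  k(e, k(e, c))   [R4 at 2.1]
3. k(e, k(e, c))  →  k(e, c)   [R3 at 2]
4. k(e, c)  →  c   [R3 at ε]

c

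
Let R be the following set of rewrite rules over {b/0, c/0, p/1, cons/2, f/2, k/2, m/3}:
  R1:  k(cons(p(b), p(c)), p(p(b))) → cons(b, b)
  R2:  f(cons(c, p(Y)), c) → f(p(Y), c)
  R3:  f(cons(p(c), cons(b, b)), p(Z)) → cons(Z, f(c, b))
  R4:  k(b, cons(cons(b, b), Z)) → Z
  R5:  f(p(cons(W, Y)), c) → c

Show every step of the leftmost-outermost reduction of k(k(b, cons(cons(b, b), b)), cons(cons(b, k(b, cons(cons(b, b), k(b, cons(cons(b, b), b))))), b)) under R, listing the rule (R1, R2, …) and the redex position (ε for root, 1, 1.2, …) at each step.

b

1. k(k(b, cons(cons(b, b), b)), cons(cons(b, k(b, cons(cons(b, b), k(b, cons(cons(b, b), b))))), b))  →  k(b, cons(cons(b, k(b, cons(cons(b, b), k(b, cons(cons(b, b), b))))), b))   [R4 at 1]
2. k(b, cons(cons(b, k(b, cons(cons(b, b), k(b, cons(cons(b, b), b))))), b))  →  k(b, cons(cons(b, k(b, cons(cons(b, b), b))), b))   [R4 at 2.1.2]
3. k(b, cons(cons(b, k(b, cons(cons(b, b), b))), b))  →  k(b, cons(cons(b, b), b))   [R4 at 2.1.2]
4. k(b, cons(cons(b, b), b))  →  b   [R4 at ε]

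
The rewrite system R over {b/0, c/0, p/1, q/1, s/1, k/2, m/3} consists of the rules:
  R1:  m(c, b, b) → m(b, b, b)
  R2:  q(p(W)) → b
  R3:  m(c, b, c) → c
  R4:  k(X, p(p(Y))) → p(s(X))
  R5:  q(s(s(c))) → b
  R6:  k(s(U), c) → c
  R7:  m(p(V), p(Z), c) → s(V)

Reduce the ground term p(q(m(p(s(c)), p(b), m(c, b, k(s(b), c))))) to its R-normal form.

1. p(q(m(p(s(c)), p(b), m(c, b, k(s(b), c)))))  →  p(q(m(p(s(c)), p(b), m(c, b, c))))   [R6 at 1.1.3.3]
2. p(q(m(p(s(c)), p(b), m(c, b, c))))  →  p(q(m(p(s(c)), p(b), c)))   [R3 at 1.1.3]
3. p(q(m(p(s(c)), p(b), c)))  →  p(q(s(s(c))))   [R7 at 1.1]
4. p(q(s(s(c))))  →  p(b)   [R5 at 1]

p(b)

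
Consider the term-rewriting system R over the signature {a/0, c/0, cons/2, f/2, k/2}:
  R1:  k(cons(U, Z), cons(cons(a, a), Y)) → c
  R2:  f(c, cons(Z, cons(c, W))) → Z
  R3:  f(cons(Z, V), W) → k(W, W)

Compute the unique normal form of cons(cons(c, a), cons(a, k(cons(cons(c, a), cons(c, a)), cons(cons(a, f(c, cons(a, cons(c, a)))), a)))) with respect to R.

cons(cons(c, a), cons(a, c))

1. cons(cons(c, a), cons(a, k(cons(cons(c, a), cons(c, a)), cons(cons(a, f(c, cons(a, cons(c, a)))), a))))  →  cons(cons(c, a), cons(a, k(cons(cons(c, a), cons(c, a)), cons(cons(a, a), a))))   [R2 at 2.2.2.1.2]
2. cons(cons(c, a), cons(a, k(cons(cons(c, a), cons(c, a)), cons(cons(a, a), a))))  →  cons(cons(c, a), cons(a, c))   [R1 at 2.2]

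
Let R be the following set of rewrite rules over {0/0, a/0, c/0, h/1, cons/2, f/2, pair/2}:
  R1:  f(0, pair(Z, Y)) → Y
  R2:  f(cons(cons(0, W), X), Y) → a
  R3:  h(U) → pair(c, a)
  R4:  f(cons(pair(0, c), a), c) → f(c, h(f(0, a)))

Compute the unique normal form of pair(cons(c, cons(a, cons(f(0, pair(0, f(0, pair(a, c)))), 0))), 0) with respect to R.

1. pair(cons(c, cons(a, cons(f(0, pair(0, f(0, pair(a, c)))), 0))), 0)  →  pair(cons(c, cons(a, cons(f(0, pair(a, c)), 0))), 0)   [R1 at 1.2.2.1]
2. pair(cons(c, cons(a, cons(f(0, pair(a, c)), 0))), 0)  →  pair(cons(c, cons(a, cons(c, 0))), 0)   [R1 at 1.2.2.1]

pair(cons(c, cons(a, cons(c, 0))), 0)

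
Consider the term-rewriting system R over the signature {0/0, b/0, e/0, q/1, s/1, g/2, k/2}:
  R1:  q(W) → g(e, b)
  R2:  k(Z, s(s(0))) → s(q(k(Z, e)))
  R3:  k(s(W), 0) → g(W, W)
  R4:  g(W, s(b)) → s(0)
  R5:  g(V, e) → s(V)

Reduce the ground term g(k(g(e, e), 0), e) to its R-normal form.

1. g(k(g(e, e), 0), e)  →  s(k(g(e, e), 0))   [R5 at ε]
2. s(k(g(e, e), 0))  →  s(k(s(e), 0))   [R5 at 1.1]
3. s(k(s(e), 0))  →  s(g(e, e))   [R3 at 1]
4. s(g(e, e))  →  s(s(e))   [R5 at 1]

s(s(e))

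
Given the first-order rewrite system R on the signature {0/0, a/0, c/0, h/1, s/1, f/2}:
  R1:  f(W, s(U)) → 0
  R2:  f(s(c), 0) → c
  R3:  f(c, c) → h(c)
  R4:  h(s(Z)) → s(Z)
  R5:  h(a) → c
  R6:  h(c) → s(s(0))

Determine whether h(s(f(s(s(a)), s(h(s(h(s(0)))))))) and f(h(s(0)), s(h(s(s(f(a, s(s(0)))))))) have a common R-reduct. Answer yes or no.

no — NF(t₁) = s(0), NF(t₂) = 0

Reduce t₁ = h(s(f(s(s(a)), s(h(s(h(s(0)))))))):
1. h(s(f(s(s(a)), s(h(s(h(s(0))))))))  →  s(f(s(s(a)), s(h(s(h(s(0)))))))   [R4 at ε]
2. s(f(s(s(a)), s(h(s(h(s(0)))))))  →  s(0)   [R1 at 1]

Reduce t₂ = f(h(s(0)), s(h(s(s(f(a, s(s(0)))))))):
1. f(h(s(0)), s(h(s(s(f(a, s(s(0))))))))  →  0   [R1 at ε]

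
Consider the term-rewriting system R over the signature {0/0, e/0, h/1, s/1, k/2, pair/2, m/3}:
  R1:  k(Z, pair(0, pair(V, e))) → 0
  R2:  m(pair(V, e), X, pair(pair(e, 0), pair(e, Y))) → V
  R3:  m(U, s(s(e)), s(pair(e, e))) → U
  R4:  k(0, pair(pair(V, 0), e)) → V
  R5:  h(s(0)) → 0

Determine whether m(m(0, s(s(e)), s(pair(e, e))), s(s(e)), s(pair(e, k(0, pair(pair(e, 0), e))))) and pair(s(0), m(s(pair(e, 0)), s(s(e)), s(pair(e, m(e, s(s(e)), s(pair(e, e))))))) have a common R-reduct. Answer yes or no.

no — NF(t₁) = 0, NF(t₂) = pair(s(0), s(pair(e, 0)))

Reduce t₁ = m(m(0, s(s(e)), s(pair(e, e))), s(s(e)), s(pair(e, k(0, pair(pair(e, 0), e))))):
1. m(m(0, s(s(e)), s(pair(e, e))), s(s(e)), s(pair(e, k(0, pair(pair(e, 0), e)))))  →  m(0, s(s(e)), s(pair(e, k(0, pair(pair(e, 0), e)))))   [R3 at 1]
2. m(0, s(s(e)), s(pair(e, k(0, pair(pair(e, 0), e)))))  →  m(0, s(s(e)), s(pair(e, e)))   [R4 at 3.1.2]
3. m(0, s(s(e)), s(pair(e, e)))  →  0   [R3 at ε]

Reduce t₂ = pair(s(0), m(s(pair(e, 0)), s(s(e)), s(pair(e, m(e, s(s(e)), s(pair(e, e))))))):
1. pair(s(0), m(s(pair(e, 0)), s(s(e)), s(pair(e, m(e, s(s(e)), s(pair(e, e)))))))  →  pair(s(0), m(s(pair(e, 0)), s(s(e)), s(pair(e, e))))   [R3 at 2.3.1.2]
2. pair(s(0), m(s(pair(e, 0)), s(s(e)), s(pair(e, e))))  →  pair(s(0), s(pair(e, 0)))   [R3 at 2]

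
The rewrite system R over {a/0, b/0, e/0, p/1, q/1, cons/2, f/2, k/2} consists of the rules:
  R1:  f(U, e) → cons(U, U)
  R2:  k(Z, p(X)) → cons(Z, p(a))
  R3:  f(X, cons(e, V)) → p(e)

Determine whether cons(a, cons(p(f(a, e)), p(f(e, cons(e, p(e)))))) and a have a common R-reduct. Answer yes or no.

no — NF(t₁) = cons(a, cons(p(cons(a, a)), p(p(e)))), NF(t₂) = a

Reduce t₁ = cons(a, cons(p(f(a, e)), p(f(e, cons(e, p(e)))))):
1. cons(a, cons(p(f(a, e)), p(f(e, cons(e, p(e))))))  →  cons(a, cons(p(cons(a, a)), p(f(e, cons(e, p(e))))))   [R1 at 2.1.1]
2. cons(a, cons(p(cons(a, a)), p(f(e, cons(e, p(e))))))  →  cons(a, cons(p(cons(a, a)), p(p(e))))   [R3 at 2.2.1]

Reduce t₂ = a:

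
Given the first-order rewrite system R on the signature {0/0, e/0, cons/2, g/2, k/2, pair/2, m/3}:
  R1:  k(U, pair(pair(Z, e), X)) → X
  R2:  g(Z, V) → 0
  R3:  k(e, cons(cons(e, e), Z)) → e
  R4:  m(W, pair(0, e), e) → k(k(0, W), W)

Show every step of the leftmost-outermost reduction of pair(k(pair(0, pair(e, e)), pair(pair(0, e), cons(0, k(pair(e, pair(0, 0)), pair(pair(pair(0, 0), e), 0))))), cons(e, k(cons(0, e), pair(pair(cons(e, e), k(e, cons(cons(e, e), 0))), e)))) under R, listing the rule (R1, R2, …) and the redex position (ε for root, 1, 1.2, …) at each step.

pair(cons(0, 0), cons(e, e))

1. pair(k(pair(0, pair(e, e)), pair(pair(0, e), cons(0, k(pair(e, pair(0, 0)), pair(pair(pair(0, 0), e), 0))))), cons(e, k(cons(0, e), pair(pair(cons(e, e), k(e, cons(cons(e, e), 0))), e))))  →  pair(cons(0, k(pair(e, pair(0, 0)), pair(pair(pair(0, 0), e), 0))), cons(e, k(cons(0, e), pair(pair(cons(e, e), k(e, cons(cons(e, e), 0))), e))))   [R1 at 1]
2. pair(cons(0, k(pair(e, pair(0, 0)), pair(pair(pair(0, 0), e), 0))), cons(e, k(cons(0, e), pair(pair(cons(e, e), k(e, cons(cons(e, e), 0))), e))))  →  pair(cons(0, 0), cons(e, k(cons(0, e), pair(pair(cons(e, e), k(e, cons(cons(e, e), 0))), e))))   [R1 at 1.2]
3. pair(cons(0, 0), cons(e, k(cons(0, e), pair(pair(cons(e, e), k(e, cons(cons(e, e), 0))), e))))  →  pair(cons(0, 0), cons(e, k(cons(0, e), pair(pair(cons(e, e), e), e))))   [R3 at 2.2.2.1.2]
4. pair(cons(0, 0), cons(e, k(cons(0, e), pair(pair(cons(e, e), e), e))))  →  pair(cons(0, 0), cons(e, e))   [R1 at 2.2]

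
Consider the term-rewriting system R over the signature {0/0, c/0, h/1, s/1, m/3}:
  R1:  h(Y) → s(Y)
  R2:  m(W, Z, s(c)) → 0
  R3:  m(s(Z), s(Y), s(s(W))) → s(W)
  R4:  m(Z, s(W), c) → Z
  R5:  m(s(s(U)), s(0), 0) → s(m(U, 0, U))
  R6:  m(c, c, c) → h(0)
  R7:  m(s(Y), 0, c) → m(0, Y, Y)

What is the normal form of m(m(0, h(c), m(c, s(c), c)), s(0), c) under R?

1. m(m(0, h(c), m(c, s(c), c)), s(0), c)  →  m(0, h(c), m(c, s(c), c))   [R4 at ε]
2. m(0, h(c), m(c, s(c), c))  →  m(0, s(c), m(c, s(c), c))   [R1 at 2]
3. m(0, s(c), m(c, s(c), c))  →  m(0, s(c), c)   [R4 at 3]
4. m(0, s(c), c)  →  0   [R4 at ε]

0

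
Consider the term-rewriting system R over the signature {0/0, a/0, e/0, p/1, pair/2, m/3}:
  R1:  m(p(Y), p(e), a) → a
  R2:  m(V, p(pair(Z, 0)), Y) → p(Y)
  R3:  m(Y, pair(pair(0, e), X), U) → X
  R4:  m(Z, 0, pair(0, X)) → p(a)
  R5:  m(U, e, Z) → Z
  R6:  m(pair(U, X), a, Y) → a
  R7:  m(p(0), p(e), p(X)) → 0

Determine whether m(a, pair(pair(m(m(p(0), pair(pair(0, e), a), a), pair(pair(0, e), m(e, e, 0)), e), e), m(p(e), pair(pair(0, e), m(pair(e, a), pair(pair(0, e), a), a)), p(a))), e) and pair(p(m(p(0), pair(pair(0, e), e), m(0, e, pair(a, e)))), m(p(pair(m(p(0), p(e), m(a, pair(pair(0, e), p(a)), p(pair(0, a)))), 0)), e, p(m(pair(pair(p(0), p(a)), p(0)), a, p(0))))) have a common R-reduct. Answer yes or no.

Reduce t₁ = m(a, pair(pair(m(m(p(0), pair(pair(0, e), a), a), pair(pair(0, e), m(e, e, 0)), e), e), m(p(e), pair(pair(0, e), m(pair(e, a), pair(pair(0, e), a), a)), p(a))), e):
1. m(a, pair(pair(m(m(p(0), pair(pair(0, e), a), a), pair(pair(0, e), m(e, e, 0)), e), e), m(p(e), pair(pair(0, e), m(pair(e, a), pair(pair(0, e), a), a)), p(a))), e)  →  m(a, pair(pair(m(e, e, 0), e), m(p(e), pair(pair(0, e), m(pair(e, a), pair(pair(0, e), a), a)), p(a))), e)   [R3 at 2.1.1]
2. m(a, pair(pair(m(e, e, 0), e), m(p(e), pair(pair(0, e), m(pair(e, a), pair(pair(0, e), a), a)), p(a))), e)  →  m(a, pair(pair(0, e), m(p(e), pair(pair(0, e), m(pair(e, a), pair(pair(0, e), a), a)), p(a))), e)   [R5 at 2.1.1]
3. m(a, pair(pair(0, e), m(p(e), pair(pair(0, e), m(pair(e, a), pair(pair(0, e), a), a)), p(a))), e)  →  m(p(e), pair(pair(0, e), m(pair(e, a), pair(pair(0, e), a), a)), p(a))   [R3 at ε]
4. m(p(e), pair(pair(0, e), m(pair(e, a), pair(pair(0, e), a), a)), p(a))  →  m(pair(e, a), pair(pair(0, e), a), a)   [R3 at ε]
5. m(pair(e, a), pair(pair(0, e), a), a)  →  a   [R3 at ε]

Reduce t₂ = pair(p(m(p(0), pair(pair(0, e), e), m(0, e, pair(a, e)))), m(p(pair(m(p(0), p(e), m(a, pair(pair(0, e), p(a)), p(pair(0, a)))), 0)), e, p(m(pair(pair(p(0), p(a)), p(0)), a, p(0))))):
1. pair(p(m(p(0), pair(pair(0, e), e), m(0, e, pair(a, e)))), m(p(pair(m(p(0), p(e), m(a, pair(pair(0, e), p(a)), p(pair(0, a)))), 0)), e, p(m(pair(pair(p(0), p(a)), p(0)), a, p(0)))))  →  pair(p(e), m(p(pair(m(p(0), p(e), m(a, pair(pair(0, e), p(a)), p(pair(0, a)))), 0)), e, p(m(pair(pair(p(0), p(a)), p(0)), a, p(0)))))   [R3 at 1.1]
2. pair(p(e), m(p(pair(m(p(0), p(e), m(a, pair(pair(0, e), p(a)), p(pair(0, a)))), 0)), e, p(m(pair(pair(p(0), p(a)), p(0)), a, p(0)))))  →  pair(p(e), p(m(pair(pair(p(0), p(a)), p(0)), a, p(0))))   [R5 at 2]
3. pair(p(e), p(m(pair(pair(p(0), p(a)), p(0)), a, p(0))))  →  pair(p(e), p(a))   [R6 at 2.1]

no — NF(t₁) = a, NF(t₂) = pair(p(e), p(a))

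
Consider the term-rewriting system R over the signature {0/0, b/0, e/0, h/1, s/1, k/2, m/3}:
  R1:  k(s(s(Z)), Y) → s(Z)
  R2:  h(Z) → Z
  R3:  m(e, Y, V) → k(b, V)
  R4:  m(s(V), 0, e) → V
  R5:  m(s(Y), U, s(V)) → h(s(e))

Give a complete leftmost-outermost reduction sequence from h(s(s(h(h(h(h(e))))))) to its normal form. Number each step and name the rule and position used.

1. h(s(s(h(h(h(h(e)))))))  →  s(s(h(h(h(h(e))))))   [R2 at ε]
2. s(s(h(h(h(h(e))))))  →  s(s(h(h(h(e)))))   [R2 at 1.1]
3. s(s(h(h(h(e)))))  →  s(s(h(h(e))))   [R2 at 1.1]
4. s(s(h(h(e))))  →  s(s(h(e)))   [R2 at 1.1]
5. s(s(h(e)))  →  s(s(e))   [R2 at 1.1]

s(s(e))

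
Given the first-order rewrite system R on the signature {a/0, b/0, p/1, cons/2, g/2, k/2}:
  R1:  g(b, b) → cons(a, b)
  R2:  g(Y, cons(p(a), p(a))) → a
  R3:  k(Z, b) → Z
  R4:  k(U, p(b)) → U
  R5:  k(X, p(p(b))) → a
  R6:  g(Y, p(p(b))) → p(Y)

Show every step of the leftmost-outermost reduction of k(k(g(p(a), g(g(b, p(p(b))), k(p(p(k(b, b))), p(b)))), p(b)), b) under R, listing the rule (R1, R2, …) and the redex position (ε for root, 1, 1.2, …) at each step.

1. k(k(g(p(a), g(g(b, p(p(b))), k(p(p(k(b, b))), p(b)))), p(b)), b)  →  k(g(p(a), g(g(b, p(p(b))), k(p(p(k(b, b))), p(b)))), p(b))   [R3 at ε]
2. k(g(p(a), g(g(b, p(p(b))), k(p(p(k(b, b))), p(b)))), p(b))  →  g(p(a), g(g(b, p(p(b))), k(p(p(k(b, b))), p(b))))   [R4 at ε]
3. g(p(a), g(g(b, p(p(b))), k(p(p(k(b, b))), p(b))))  →  g(p(a), g(p(b), k(p(p(k(b, b))), p(b))))   [R6 at 2.1]
4. g(p(a), g(p(b), k(p(p(k(b, b))), p(b))))  →  g(p(a), g(p(b), p(p(k(b, b)))))   [R4 at 2.2]
5. g(p(a), g(p(b), p(p(k(b, b)))))  →  g(p(a), g(p(b), p(p(b))))   [R3 at 2.2.1.1]
6. g(p(a), g(p(b), p(p(b))))  →  g(p(a), p(p(b)))   [R6 at 2]
7. g(p(a), p(p(b)))  →  p(p(a))   [R6 at ε]

p(p(a))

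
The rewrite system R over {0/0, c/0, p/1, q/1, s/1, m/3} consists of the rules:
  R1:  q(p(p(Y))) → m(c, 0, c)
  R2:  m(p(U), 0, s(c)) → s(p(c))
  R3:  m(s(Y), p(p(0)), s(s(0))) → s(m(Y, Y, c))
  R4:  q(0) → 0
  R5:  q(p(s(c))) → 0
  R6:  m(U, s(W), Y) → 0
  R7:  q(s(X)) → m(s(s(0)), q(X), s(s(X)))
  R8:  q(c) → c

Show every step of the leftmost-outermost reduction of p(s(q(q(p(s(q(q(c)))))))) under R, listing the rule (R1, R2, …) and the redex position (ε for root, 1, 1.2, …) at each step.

1. p(s(q(q(p(s(q(q(c))))))))  →  p(s(q(q(p(s(q(c)))))))   [R8 at 1.1.1.1.1.1.1]
2. p(s(q(q(p(s(q(c)))))))  →  p(s(q(q(p(s(c))))))   [R8 at 1.1.1.1.1.1]
3. p(s(q(q(p(s(c))))))  →  p(s(q(0)))   [R5 at 1.1.1]
4. p(s(q(0)))  →  p(s(0))   [R4 at 1.1]

p(s(0))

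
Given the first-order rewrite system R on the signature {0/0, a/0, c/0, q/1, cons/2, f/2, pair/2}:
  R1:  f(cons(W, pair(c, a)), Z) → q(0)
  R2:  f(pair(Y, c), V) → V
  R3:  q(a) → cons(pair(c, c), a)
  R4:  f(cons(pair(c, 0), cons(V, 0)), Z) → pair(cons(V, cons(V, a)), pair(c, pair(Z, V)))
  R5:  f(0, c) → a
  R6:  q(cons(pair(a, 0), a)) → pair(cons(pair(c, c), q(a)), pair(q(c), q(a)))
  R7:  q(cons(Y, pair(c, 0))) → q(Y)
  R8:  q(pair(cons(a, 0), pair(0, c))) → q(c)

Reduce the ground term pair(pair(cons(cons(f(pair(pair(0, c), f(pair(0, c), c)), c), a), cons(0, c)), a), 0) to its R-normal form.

pair(pair(cons(cons(c, a), cons(0, c)), a), 0)

1. pair(pair(cons(cons(f(pair(pair(0, c), f(pair(0, c), c)), c), a), cons(0, c)), a), 0)  →  pair(pair(cons(cons(f(pair(pair(0, c), c), c), a), cons(0, c)), a), 0)   [R2 at 1.1.1.1.1.2]
2. pair(pair(cons(cons(f(pair(pair(0, c), c), c), a), cons(0, c)), a), 0)  →  pair(pair(cons(cons(c, a), cons(0, c)), a), 0)   [R2 at 1.1.1.1]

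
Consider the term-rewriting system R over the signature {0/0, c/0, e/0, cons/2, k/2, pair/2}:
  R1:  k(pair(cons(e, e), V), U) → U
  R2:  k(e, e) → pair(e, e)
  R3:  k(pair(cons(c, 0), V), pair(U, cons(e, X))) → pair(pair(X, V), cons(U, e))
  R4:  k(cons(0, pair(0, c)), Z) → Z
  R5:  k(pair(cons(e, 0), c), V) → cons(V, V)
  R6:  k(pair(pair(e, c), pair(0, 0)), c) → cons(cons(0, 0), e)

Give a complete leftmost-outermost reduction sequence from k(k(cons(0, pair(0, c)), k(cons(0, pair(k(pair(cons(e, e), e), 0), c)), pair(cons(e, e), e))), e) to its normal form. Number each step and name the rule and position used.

1. k(k(cons(0, pair(0, c)), k(cons(0, pair(k(pair(cons(e, e), e), 0), c)), pair(cons(e, e), e))), e)  →  k(k(cons(0, pair(k(pair(cons(e, e), e), 0), c)), pair(cons(e, e), e)), e)   [R4 at 1]
2. k(k(cons(0, pair(k(pair(cons(e, e), e), 0), c)), pair(cons(e, e), e)), e)  →  k(k(cons(0, pair(0, c)), pair(cons(e, e), e)), e)   [R1 at 1.1.2.1]
3. k(k(cons(0, pair(0, c)), pair(cons(e, e), e)), e)  →  k(pair(cons(e, e), e), e)   [R4 at 1]
4. k(pair(cons(e, e), e), e)  →  e   [R1 at ε]

e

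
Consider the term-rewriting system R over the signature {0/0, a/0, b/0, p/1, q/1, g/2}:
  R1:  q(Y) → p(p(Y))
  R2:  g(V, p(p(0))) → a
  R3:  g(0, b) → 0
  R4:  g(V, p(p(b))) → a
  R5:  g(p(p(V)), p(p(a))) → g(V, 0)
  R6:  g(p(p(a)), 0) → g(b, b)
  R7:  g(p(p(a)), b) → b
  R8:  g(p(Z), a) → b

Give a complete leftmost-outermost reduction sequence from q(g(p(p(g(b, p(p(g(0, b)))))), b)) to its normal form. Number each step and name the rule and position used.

1. q(g(p(p(g(b, p(p(g(0, b)))))), b))  →  p(p(g(p(p(g(b, p(p(g(0, b)))))), b)))   [R1 at ε]
2. p(p(g(p(p(g(b, p(p(g(0, b)))))), b)))  →  p(p(g(p(p(g(b, p(p(0))))), b)))   [R3 at 1.1.1.1.1.2.1.1]
3. p(p(g(p(p(g(b, p(p(0))))), b)))  →  p(p(g(p(p(a)), b)))   [R2 at 1.1.1.1.1]
4. p(p(g(p(p(a)), b)))  →  p(p(b))   [R7 at 1.1]

p(p(b))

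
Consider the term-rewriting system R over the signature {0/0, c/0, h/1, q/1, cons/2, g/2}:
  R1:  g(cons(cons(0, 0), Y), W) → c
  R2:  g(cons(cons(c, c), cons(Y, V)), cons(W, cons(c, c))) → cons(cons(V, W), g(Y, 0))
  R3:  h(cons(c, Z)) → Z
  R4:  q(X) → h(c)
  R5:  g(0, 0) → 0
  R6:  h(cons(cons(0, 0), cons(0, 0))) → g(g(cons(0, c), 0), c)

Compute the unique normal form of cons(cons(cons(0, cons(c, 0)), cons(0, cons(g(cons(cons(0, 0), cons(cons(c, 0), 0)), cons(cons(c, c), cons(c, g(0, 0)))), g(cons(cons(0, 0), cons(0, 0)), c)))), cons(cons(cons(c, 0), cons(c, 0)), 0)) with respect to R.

cons(cons(cons(0, cons(c, 0)), cons(0, cons(c, c))), cons(cons(cons(c, 0), cons(c, 0)), 0))

1. cons(cons(cons(0, cons(c, 0)), cons(0, cons(g(cons(cons(0, 0), cons(cons(c, 0), 0)), cons(cons(c, c), cons(c, g(0, 0)))), g(cons(cons(0, 0), cons(0, 0)), c)))), cons(cons(cons(c, 0), cons(c, 0)), 0))  →  cons(cons(cons(0, cons(c, 0)), cons(0, cons(c, g(cons(cons(0, 0), cons(0, 0)), c)))), cons(cons(cons(c, 0), cons(c, 0)), 0))   [R1 at 1.2.2.1]
2. cons(cons(cons(0, cons(c, 0)), cons(0, cons(c, g(cons(cons(0, 0), cons(0, 0)), c)))), cons(cons(cons(c, 0), cons(c, 0)), 0))  →  cons(cons(cons(0, cons(c, 0)), cons(0, cons(c, c))), cons(cons(cons(c, 0), cons(c, 0)), 0))   [R1 at 1.2.2.2]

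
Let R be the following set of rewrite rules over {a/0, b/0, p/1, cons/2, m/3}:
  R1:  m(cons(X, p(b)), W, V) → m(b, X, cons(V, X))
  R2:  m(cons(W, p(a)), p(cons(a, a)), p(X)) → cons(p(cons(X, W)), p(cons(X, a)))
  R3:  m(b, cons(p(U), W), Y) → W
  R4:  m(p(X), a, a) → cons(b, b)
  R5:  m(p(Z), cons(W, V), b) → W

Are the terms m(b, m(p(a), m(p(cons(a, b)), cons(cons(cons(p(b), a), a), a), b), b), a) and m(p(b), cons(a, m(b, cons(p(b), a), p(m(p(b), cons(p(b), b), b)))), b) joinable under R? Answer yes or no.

Reduce t₁ = m(b, m(p(a), m(p(cons(a, b)), cons(cons(cons(p(b), a), a), a), b), b), a):
1. m(b, m(p(a), m(p(cons(a, b)), cons(cons(cons(p(b), a), a), a), b), b), a)  →  m(b, m(p(a), cons(cons(p(b), a), a), b), a)   [R5 at 2.2]
2. m(b, m(p(a), cons(cons(p(b), a), a), b), a)  →  m(b, cons(p(b), a), a)   [R5 at 2]
3. m(b, cons(p(b), a), a)  →  a   [R3 at ε]

Reduce t₂ = m(p(b), cons(a, m(b, cons(p(b), a), p(m(p(b), cons(p(b), b), b)))), b):
1. m(p(b), cons(a, m(b, cons(p(b), a), p(m(p(b), cons(p(b), b), b)))), b)  →  a   [R5 at ε]

yes — NF(t₁) = a, NF(t₂) = a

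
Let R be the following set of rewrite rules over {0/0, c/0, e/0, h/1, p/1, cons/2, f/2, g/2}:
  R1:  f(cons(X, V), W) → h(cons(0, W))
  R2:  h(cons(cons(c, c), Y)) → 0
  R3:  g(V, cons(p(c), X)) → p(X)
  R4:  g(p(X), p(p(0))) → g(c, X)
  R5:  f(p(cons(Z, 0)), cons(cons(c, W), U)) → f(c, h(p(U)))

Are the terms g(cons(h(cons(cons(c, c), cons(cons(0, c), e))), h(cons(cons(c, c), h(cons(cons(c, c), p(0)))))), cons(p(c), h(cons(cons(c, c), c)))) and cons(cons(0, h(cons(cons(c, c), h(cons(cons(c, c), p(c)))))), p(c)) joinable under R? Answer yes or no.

Reduce t₁ = g(cons(h(cons(cons(c, c), cons(cons(0, c), e))), h(cons(cons(c, c), h(cons(cons(c, c), p(0)))))), cons(p(c), h(cons(cons(c, c), c)))):
1. g(cons(h(cons(cons(c, c), cons(cons(0, c), e))), h(cons(cons(c, c), h(cons(cons(c, c), p(0)))))), cons(p(c), h(cons(cons(c, c), c))))  →  p(h(cons(cons(c, c), c)))   [R3 at ε]
2. p(h(cons(cons(c, c), c)))  →  p(0)   [R2 at 1]

Reduce t₂ = cons(cons(0, h(cons(cons(c, c), h(cons(cons(c, c), p(c)))))), p(c)):
1. cons(cons(0, h(cons(cons(c, c), h(cons(cons(c, c), p(c)))))), p(c))  →  cons(cons(0, 0), p(c))   [R2 at 1.2]

no — NF(t₁) = p(0), NF(t₂) = cons(cons(0, 0), p(c))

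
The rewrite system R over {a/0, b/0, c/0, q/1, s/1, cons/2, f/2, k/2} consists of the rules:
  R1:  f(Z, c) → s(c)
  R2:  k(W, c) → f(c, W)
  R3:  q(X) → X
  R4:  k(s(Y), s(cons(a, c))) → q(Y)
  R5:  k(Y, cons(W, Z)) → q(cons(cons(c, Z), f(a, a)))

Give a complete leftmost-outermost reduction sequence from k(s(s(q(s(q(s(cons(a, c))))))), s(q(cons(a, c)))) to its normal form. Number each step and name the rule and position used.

1. k(s(s(q(s(q(s(cons(a, c))))))), s(q(cons(a, c))))  →  k(s(s(s(q(s(cons(a, c)))))), s(q(cons(a, c))))   [R3 at 1.1.1]
2. k(s(s(s(q(s(cons(a, c)))))), s(q(cons(a, c))))  →  k(s(s(s(s(cons(a, c))))), s(q(cons(a, c))))   [R3 at 1.1.1.1]
3. k(s(s(s(s(cons(a, c))))), s(q(cons(a, c))))  →  k(s(s(s(s(cons(a, c))))), s(cons(a, c)))   [R3 at 2.1]
4. k(s(s(s(s(cons(a, c))))), s(cons(a, c)))  →  q(s(s(s(cons(a, c)))))   [R4 at ε]
5. q(s(s(s(cons(a, c)))))  →  s(s(s(cons(a, c))))   [R3 at ε]

s(s(s(cons(a, c))))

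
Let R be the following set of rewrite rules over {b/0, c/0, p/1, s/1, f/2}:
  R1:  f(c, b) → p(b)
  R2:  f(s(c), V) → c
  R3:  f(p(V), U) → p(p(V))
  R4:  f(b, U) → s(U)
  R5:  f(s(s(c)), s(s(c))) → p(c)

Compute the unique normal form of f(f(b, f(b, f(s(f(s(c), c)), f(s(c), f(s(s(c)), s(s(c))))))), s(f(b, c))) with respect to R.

p(c)

1. f(f(b, f(b, f(s(f(s(c), c)), f(s(c), f(s(s(c)), s(s(c))))))), s(f(b, c)))  →  f(s(f(b, f(s(f(s(c), c)), f(s(c), f(s(s(c)), s(s(c))))))), s(f(b, c)))   [R4 at 1]
2. f(s(f(b, f(s(f(s(c), c)), f(s(c), f(s(s(c)), s(s(c))))))), s(f(b, c)))  →  f(s(s(f(s(f(s(c), c)), f(s(c), f(s(s(c)), s(s(c))))))), s(f(b, c)))   [R4 at 1.1]
3. f(s(s(f(s(f(s(c), c)), f(s(c), f(s(s(c)), s(s(c))))))), s(f(b, c)))  →  f(s(s(f(s(c), f(s(c), f(s(s(c)), s(s(c))))))), s(f(b, c)))   [R2 at 1.1.1.1.1]
4. f(s(s(f(s(c), f(s(c), f(s(s(c)), s(s(c))))))), s(f(b, c)))  →  f(s(s(c)), s(f(b, c)))   [R2 at 1.1.1]
5. f(s(s(c)), s(f(b, c)))  →  f(s(s(c)), s(s(c)))   [R4 at 2.1]
6. f(s(s(c)), s(s(c)))  →  p(c)   [R5 at ε]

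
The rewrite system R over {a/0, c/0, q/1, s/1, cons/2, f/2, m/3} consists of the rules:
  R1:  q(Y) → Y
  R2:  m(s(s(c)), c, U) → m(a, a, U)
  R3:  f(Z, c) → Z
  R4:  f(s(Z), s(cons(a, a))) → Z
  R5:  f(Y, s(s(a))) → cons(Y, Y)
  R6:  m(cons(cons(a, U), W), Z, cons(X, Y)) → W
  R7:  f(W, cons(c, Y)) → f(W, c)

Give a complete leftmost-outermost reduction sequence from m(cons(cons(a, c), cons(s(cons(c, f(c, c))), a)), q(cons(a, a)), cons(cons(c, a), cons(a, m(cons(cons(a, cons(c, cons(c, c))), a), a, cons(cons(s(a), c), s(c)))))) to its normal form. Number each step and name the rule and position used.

cons(s(cons(c, c)), a)

1. m(cons(cons(a, c), cons(s(cons(c, f(c, c))), a)), q(cons(a, a)), cons(cons(c, a), cons(a, m(cons(cons(a, cons(c, cons(c, c))), a), a, cons(cons(s(a), c), s(c))))))  →  cons(s(cons(c, f(c, c))), a)   [R6 at ε]
2. cons(s(cons(c, f(c, c))), a)  →  cons(s(cons(c, c)), a)   [R3 at 1.1.2]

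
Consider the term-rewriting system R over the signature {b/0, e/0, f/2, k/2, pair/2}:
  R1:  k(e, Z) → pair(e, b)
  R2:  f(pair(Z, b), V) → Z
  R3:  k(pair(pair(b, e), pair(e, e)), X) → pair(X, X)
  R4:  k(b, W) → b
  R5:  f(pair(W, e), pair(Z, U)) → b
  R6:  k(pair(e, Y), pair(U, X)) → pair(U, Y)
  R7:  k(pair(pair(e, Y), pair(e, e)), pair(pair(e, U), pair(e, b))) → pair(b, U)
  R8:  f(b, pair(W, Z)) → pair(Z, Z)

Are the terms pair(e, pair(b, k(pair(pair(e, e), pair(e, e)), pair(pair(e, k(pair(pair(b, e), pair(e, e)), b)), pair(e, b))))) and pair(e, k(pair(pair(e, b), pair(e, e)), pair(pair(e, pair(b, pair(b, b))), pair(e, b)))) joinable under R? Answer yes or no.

yes — NF(t₁) = pair(e, pair(b, pair(b, pair(b, b)))), NF(t₂) = pair(e, pair(b, pair(b, pair(b, b))))

Reduce t₁ = pair(e, pair(b, k(pair(pair(e, e), pair(e, e)), pair(pair(e, k(pair(pair(b, e), pair(e, e)), b)), pair(e, b))))):
1. pair(e, pair(b, k(pair(pair(e, e), pair(e, e)), pair(pair(e, k(pair(pair(b, e), pair(e, e)), b)), pair(e, b)))))  →  pair(e, pair(b, pair(b, k(pair(pair(b, e), pair(e, e)), b))))   [R7 at 2.2]
2. pair(e, pair(b, pair(b, k(pair(pair(b, e), pair(e, e)), b))))  →  pair(e, pair(b, pair(b, pair(b, b))))   [R3 at 2.2.2]

Reduce t₂ = pair(e, k(pair(pair(e, b), pair(e, e)), pair(pair(e, pair(b, pair(b, b))), pair(e, b)))):
1. pair(e, k(pair(pair(e, b), pair(e, e)), pair(pair(e, pair(b, pair(b, b))), pair(e, b))))  →  pair(e, pair(b, pair(b, pair(b, b))))   [R7 at 2]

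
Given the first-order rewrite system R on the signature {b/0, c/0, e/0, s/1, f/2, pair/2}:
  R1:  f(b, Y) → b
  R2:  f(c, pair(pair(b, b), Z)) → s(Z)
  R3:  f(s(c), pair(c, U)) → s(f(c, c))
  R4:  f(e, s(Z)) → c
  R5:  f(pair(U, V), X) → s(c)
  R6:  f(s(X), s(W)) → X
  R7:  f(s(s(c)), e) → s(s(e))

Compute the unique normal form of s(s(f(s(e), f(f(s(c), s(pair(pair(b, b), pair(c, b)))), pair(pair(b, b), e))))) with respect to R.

1. s(s(f(s(e), f(f(s(c), s(pair(pair(b, b), pair(c, b)))), pair(pair(b, b), e)))))  →  s(s(f(s(e), f(c, pair(pair(b, b), e)))))   [R6 at 1.1.2.1]
2. s(s(f(s(e), f(c, pair(pair(b, b), e)))))  →  s(s(f(s(e), s(e))))   [R2 at 1.1.2]
3. s(s(f(s(e), s(e))))  →  s(s(e))   [R6 at 1.1]

s(s(e))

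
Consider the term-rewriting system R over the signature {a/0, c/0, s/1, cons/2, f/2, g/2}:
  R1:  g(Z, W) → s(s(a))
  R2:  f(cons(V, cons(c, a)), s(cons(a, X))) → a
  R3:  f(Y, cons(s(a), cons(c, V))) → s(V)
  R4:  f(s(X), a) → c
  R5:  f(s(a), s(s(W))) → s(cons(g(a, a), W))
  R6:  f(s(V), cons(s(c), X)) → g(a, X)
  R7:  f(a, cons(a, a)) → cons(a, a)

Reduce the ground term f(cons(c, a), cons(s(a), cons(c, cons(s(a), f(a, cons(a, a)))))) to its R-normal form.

s(cons(s(a), cons(a, a)))

1. f(cons(c, a), cons(s(a), cons(c, cons(s(a), f(a, cons(a, a))))))  →  s(cons(s(a), f(a, cons(a, a))))   [R3 at ε]
2. s(cons(s(a), f(a, cons(a, a))))  →  s(cons(s(a), cons(a, a)))   [R7 at 1.2]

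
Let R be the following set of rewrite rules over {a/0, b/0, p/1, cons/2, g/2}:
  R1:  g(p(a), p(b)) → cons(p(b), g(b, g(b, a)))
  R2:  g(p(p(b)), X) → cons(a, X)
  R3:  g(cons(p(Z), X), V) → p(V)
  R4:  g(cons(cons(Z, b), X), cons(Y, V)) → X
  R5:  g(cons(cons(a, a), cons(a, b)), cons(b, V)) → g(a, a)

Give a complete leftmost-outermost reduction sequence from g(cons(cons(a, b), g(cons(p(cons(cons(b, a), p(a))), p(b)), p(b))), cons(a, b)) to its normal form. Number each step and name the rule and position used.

p(p(b))

1. g(cons(cons(a, b), g(cons(p(cons(cons(b, a), p(a))), p(b)), p(b))), cons(a, b))  →  g(cons(p(cons(cons(b, a), p(a))), p(b)), p(b))   [R4 at ε]
2. g(cons(p(cons(cons(b, a), p(a))), p(b)), p(b))  →  p(p(b))   [R3 at ε]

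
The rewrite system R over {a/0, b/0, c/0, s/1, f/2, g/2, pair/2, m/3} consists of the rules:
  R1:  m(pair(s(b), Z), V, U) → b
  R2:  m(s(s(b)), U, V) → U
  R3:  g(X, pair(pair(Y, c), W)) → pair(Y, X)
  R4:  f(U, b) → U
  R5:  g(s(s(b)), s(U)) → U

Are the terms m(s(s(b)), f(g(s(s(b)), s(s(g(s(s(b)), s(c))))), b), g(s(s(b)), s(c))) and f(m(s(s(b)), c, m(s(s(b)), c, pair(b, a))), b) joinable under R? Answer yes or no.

Reduce t₁ = m(s(s(b)), f(g(s(s(b)), s(s(g(s(s(b)), s(c))))), b), g(s(s(b)), s(c))):
1. m(s(s(b)), f(g(s(s(b)), s(s(g(s(s(b)), s(c))))), b), g(s(s(b)), s(c)))  →  f(g(s(s(b)), s(s(g(s(s(b)), s(c))))), b)   [R2 at ε]
2. f(g(s(s(b)), s(s(g(s(s(b)), s(c))))), b)  →  g(s(s(b)), s(s(g(s(s(b)), s(c)))))   [R4 at ε]
3. g(s(s(b)), s(s(g(s(s(b)), s(c)))))  →  s(g(s(s(b)), s(c)))   [R5 at ε]
4. s(g(s(s(b)), s(c)))  →  s(c)   [R5 at 1]

Reduce t₂ = f(m(s(s(b)), c, m(s(s(b)), c, pair(b, a))), b):
1. f(m(s(s(b)), c, m(s(s(b)), c, pair(b, a))), b)  →  m(s(s(b)), c, m(s(s(b)), c, pair(b, a)))   [R4 at ε]
2. m(s(s(b)), c, m(s(s(b)), c, pair(b, a)))  →  c   [R2 at ε]

no — NF(t₁) = s(c), NF(t₂) = c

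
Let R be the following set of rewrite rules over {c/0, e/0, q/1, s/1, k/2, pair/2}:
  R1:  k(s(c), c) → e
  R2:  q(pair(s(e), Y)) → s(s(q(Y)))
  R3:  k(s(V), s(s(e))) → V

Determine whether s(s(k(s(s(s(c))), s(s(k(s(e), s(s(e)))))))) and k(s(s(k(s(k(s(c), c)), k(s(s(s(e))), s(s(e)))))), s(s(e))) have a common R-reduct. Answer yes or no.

Reduce t₁ = s(s(k(s(s(s(c))), s(s(k(s(e), s(s(e)))))))):
1. s(s(k(s(s(s(c))), s(s(k(s(e), s(s(e))))))))  →  s(s(k(s(s(s(c))), s(s(e)))))   [R3 at 1.1.2.1.1]
2. s(s(k(s(s(s(c))), s(s(e)))))  →  s(s(s(s(c))))   [R3 at 1.1]

Reduce t₂ = k(s(s(k(s(k(s(c), c)), k(s(s(s(e))), s(s(e)))))), s(s(e))):
1. k(s(s(k(s(k(s(c), c)), k(s(s(s(e))), s(s(e)))))), s(s(e)))  →  s(k(s(k(s(c), c)), k(s(s(s(e))), s(s(e)))))   [R3 at ε]
2. s(k(s(k(s(c), c)), k(s(s(s(e))), s(s(e)))))  →  s(k(s(e), k(s(s(s(e))), s(s(e)))))   [R1 at 1.1.1]
3. s(k(s(e), k(s(s(s(e))), s(s(e)))))  →  s(k(s(e), s(s(e))))   [R3 at 1.2]
4. s(k(s(e), s(s(e))))  →  s(e)   [R3 at 1]

no — NF(t₁) = s(s(s(s(c)))), NF(t₂) = s(e)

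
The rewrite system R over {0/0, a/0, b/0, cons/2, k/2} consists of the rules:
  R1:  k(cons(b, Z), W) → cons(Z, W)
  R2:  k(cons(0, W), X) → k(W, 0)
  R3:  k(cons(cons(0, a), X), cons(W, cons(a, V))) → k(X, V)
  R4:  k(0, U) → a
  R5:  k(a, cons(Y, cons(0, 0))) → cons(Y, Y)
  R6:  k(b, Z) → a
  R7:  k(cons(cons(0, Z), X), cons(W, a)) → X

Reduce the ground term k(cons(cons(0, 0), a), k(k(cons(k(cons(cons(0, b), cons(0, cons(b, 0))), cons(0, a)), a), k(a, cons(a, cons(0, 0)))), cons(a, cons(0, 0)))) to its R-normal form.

a

1. k(cons(cons(0, 0), a), k(k(cons(k(cons(cons(0, b), cons(0, cons(b, 0))), cons(0, a)), a), k(a, cons(a, cons(0, 0)))), cons(a, cons(0, 0))))  →  k(cons(cons(0, 0), a), k(k(cons(cons(0, cons(b, 0)), a), k(a, cons(a, cons(0, 0)))), cons(a, cons(0, 0))))   [R7 at 2.1.1.1]
2. k(cons(cons(0, 0), a), k(k(cons(cons(0, cons(b, 0)), a), k(a, cons(a, cons(0, 0)))), cons(a, cons(0, 0))))  →  k(cons(cons(0, 0), a), k(k(cons(cons(0, cons(b, 0)), a), cons(a, a)), cons(a, cons(0, 0))))   [R5 at 2.1.2]
3. k(cons(cons(0, 0), a), k(k(cons(cons(0, cons(b, 0)), a), cons(a, a)), cons(a, cons(0, 0))))  →  k(cons(cons(0, 0), a), k(a, cons(a, cons(0, 0))))   [R7 at 2.1]
4. k(cons(cons(0, 0), a), k(a, cons(a, cons(0, 0))))  →  k(cons(cons(0, 0), a), cons(a, a))   [R5 at 2]
5. k(cons(cons(0, 0), a), cons(a, a))  →  a   [R7 at ε]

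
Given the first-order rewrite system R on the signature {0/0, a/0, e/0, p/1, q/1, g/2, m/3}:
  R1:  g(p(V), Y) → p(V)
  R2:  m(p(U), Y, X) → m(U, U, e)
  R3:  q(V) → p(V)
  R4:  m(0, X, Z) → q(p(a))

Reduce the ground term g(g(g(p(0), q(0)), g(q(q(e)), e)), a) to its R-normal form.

1. g(g(g(p(0), q(0)), g(q(q(e)), e)), a)  →  g(g(p(0), g(q(q(e)), e)), a)   [R1 at 1.1]
2. g(g(p(0), g(q(q(e)), e)), a)  →  g(p(0), a)   [R1 at 1]
3. g(p(0), a)  →  p(0)   [R1 at ε]

p(0)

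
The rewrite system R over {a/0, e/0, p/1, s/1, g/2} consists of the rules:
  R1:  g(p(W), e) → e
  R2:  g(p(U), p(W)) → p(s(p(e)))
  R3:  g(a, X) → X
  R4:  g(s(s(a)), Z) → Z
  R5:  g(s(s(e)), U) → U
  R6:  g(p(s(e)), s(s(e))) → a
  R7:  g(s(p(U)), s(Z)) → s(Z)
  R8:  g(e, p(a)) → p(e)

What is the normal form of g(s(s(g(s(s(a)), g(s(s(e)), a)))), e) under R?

1. g(s(s(g(s(s(a)), g(s(s(e)), a)))), e)  →  g(s(s(g(s(s(e)), a))), e)   [R4 at 1.1.1]
2. g(s(s(g(s(s(e)), a))), e)  →  g(s(s(a)), e)   [R5 at 1.1.1]
3. g(s(s(a)), e)  →  e   [R4 at ε]

e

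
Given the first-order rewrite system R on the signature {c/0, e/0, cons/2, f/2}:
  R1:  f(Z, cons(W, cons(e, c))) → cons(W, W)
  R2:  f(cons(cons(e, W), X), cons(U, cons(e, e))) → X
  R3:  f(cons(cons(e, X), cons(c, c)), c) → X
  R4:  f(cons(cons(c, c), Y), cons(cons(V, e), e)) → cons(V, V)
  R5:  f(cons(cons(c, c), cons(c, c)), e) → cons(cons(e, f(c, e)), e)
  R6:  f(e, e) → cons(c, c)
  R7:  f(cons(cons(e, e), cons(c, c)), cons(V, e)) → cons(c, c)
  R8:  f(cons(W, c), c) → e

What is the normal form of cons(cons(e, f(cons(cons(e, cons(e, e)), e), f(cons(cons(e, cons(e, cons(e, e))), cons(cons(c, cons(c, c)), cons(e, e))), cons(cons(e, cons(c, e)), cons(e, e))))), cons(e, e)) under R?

1. cons(cons(e, f(cons(cons(e, cons(e, e)), e), f(cons(cons(e, cons(e, cons(e, e))), cons(cons(c, cons(c, c)), cons(e, e))), cons(cons(e, cons(c, e)), cons(e, e))))), cons(e, e))  →  cons(cons(e, f(cons(cons(e, cons(e, e)), e), cons(cons(c, cons(c, c)), cons(e, e)))), cons(e, e))   [R2 at 1.2.2]
2. cons(cons(e, f(cons(cons(e, cons(e, e)), e), cons(cons(c, cons(c, c)), cons(e, e)))), cons(e, e))  →  cons(cons(e, e), cons(e, e))   [R2 at 1.2]

cons(cons(e, e), cons(e, e))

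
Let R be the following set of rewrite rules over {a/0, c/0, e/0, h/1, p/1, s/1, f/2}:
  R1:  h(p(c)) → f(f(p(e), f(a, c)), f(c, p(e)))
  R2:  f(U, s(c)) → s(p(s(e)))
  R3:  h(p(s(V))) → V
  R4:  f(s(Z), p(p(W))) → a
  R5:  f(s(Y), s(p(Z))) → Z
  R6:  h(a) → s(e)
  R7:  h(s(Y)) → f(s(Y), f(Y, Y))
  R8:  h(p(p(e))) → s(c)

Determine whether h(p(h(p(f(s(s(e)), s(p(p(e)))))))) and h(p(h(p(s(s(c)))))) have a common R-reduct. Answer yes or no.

Reduce t₁ = h(p(h(p(f(s(s(e)), s(p(p(e)))))))):
1. h(p(h(p(f(s(s(e)), s(p(p(e))))))))  →  h(p(h(p(p(e)))))   [R5 at 1.1.1.1]
2. h(p(h(p(p(e)))))  →  h(p(s(c)))   [R8 at 1.1]
3. h(p(s(c)))  →  c   [R3 at ε]

Reduce t₂ = h(p(h(p(s(s(c)))))):
1. h(p(h(p(s(s(c))))))  →  h(p(s(c)))   [R3 at 1.1]
2. h(p(s(c)))  →  c   [R3 at ε]

yes — NF(t₁) = c, NF(t₂) = c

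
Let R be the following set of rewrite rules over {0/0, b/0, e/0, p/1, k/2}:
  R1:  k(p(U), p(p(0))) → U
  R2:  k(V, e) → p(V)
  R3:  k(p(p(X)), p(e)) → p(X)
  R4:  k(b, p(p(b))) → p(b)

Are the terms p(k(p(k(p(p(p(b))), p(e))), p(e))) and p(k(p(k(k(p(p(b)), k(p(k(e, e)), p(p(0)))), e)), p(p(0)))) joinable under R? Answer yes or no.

yes — NF(t₁) = p(p(p(b))), NF(t₂) = p(p(p(b)))

Reduce t₁ = p(k(p(k(p(p(p(b))), p(e))), p(e))):
1. p(k(p(k(p(p(p(b))), p(e))), p(e)))  →  p(k(p(p(p(b))), p(e)))   [R3 at 1.1.1]
2. p(k(p(p(p(b))), p(e)))  →  p(p(p(b)))   [R3 at 1]

Reduce t₂ = p(k(p(k(k(p(p(b)), k(p(k(e, e)), p(p(0)))), e)), p(p(0)))):
1. p(k(p(k(k(p(p(b)), k(p(k(e, e)), p(p(0)))), e)), p(p(0))))  →  p(k(k(p(p(b)), k(p(k(e, e)), p(p(0)))), e))   [R1 at 1]
2. p(k(k(p(p(b)), k(p(k(e, e)), p(p(0)))), e))  →  p(p(k(p(p(b)), k(p(k(e, e)), p(p(0))))))   [R2 at 1]
3. p(p(k(p(p(b)), k(p(k(e, e)), p(p(0))))))  →  p(p(k(p(p(b)), k(e, e))))   [R1 at 1.1.2]
4. p(p(k(p(p(b)), k(e, e))))  →  p(p(k(p(p(b)), p(e))))   [R2 at 1.1.2]
5. p(p(k(p(p(b)), p(e))))  →  p(p(p(b)))   [R3 at 1.1]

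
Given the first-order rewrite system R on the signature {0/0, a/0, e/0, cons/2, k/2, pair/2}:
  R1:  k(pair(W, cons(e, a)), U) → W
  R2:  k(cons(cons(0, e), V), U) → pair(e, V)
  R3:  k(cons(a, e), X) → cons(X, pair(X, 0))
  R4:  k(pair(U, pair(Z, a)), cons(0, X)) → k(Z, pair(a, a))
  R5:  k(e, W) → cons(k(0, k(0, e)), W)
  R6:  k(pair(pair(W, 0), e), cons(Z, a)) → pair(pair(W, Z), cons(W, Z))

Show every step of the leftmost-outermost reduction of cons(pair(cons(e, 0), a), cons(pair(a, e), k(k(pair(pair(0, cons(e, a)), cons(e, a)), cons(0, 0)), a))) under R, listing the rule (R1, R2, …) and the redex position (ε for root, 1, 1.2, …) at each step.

cons(pair(cons(e, 0), a), cons(pair(a, e), 0))

1. cons(pair(cons(e, 0), a), cons(pair(a, e), k(k(pair(pair(0, cons(e, a)), cons(e, a)), cons(0, 0)), a)))  →  cons(pair(cons(e, 0), a), cons(pair(a, e), k(pair(0, cons(e, a)), a)))   [R1 at 2.2.1]
2. cons(pair(cons(e, 0), a), cons(pair(a, e), k(pair(0, cons(e, a)), a)))  →  cons(pair(cons(e, 0), a), cons(pair(a, e), 0))   [R1 at 2.2]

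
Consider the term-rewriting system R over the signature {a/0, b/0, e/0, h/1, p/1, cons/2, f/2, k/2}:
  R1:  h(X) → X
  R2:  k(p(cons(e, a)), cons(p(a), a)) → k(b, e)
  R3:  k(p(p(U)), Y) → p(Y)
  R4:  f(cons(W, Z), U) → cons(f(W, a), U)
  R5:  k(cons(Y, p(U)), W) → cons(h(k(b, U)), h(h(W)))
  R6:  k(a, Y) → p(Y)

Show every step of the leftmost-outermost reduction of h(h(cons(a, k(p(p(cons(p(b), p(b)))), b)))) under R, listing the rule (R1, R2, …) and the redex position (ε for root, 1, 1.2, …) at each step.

1. h(h(cons(a, k(p(p(cons(p(b), p(b)))), b))))  →  h(cons(a, k(p(p(cons(p(b), p(b)))), b)))   [R1 at ε]
2. h(cons(a, k(p(p(cons(p(b), p(b)))), b)))  →  cons(a, k(p(p(cons(p(b), p(b)))), b))   [R1 at ε]
3. cons(a, k(p(p(cons(p(b), p(b)))), b))  →  cons(a, p(b))   [R3 at 2]

cons(a, p(b))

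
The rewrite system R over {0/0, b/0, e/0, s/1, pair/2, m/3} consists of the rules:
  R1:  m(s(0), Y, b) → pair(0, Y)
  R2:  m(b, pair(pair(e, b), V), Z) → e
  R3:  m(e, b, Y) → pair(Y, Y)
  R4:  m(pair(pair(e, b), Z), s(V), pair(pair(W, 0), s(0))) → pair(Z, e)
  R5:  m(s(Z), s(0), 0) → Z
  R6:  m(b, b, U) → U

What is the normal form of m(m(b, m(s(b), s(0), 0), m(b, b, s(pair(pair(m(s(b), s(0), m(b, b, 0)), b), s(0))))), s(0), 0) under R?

1. m(m(b, m(s(b), s(0), 0), m(b, b, s(pair(pair(m(s(b), s(0), m(b, b, 0)), b), s(0))))), s(0), 0)  →  m(m(b, b, m(b, b, s(pair(pair(m(s(b), s(0), m(b, b, 0)), b), s(0))))), s(0), 0)   [R5 at 1.2]
2. m(m(b, b, m(b, b, s(pair(pair(m(s(b), s(0), m(b, b, 0)), b), s(0))))), s(0), 0)  →  m(m(b, b, s(pair(pair(m(s(b), s(0), m(b, b, 0)), b), s(0)))), s(0), 0)   [R6 at 1]
3. m(m(b, b, s(pair(pair(m(s(b), s(0), m(b, b, 0)), b), s(0)))), s(0), 0)  →  m(s(pair(pair(m(s(b), s(0), m(b, b, 0)), b), s(0))), s(0), 0)   [R6 at 1]
4. m(s(pair(pair(m(s(b), s(0), m(b, b, 0)), b), s(0))), s(0), 0)  →  pair(pair(m(s(b), s(0), m(b, b, 0)), b), s(0))   [R5 at ε]
5. pair(pair(m(s(b), s(0), m(b, b, 0)), b), s(0))  →  pair(pair(m(s(b), s(0), 0), b), s(0))   [R6 at 1.1.3]
6. pair(pair(m(s(b), s(0), 0), b), s(0))  →  pair(pair(b, b), s(0))   [R5 at 1.1]

pair(pair(b, b), s(0))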